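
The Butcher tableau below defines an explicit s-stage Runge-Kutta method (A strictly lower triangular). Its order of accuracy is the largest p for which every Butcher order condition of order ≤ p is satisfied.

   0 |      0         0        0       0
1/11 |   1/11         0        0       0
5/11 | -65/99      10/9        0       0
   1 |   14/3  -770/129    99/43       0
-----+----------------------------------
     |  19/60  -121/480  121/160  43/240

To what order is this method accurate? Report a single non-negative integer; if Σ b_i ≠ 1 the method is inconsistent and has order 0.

4

b = (19/60, -121/480, 121/160, 43/240)
c = (0, 1/11, 5/11, 1)
Ac = (0, 0, 10/99, 65/129)
Σ b_i: 19/60·1 + (-121/480)·1 + 121/160·1 + 43/240·1 = 1 ✓
b·c: (-121/480)·1/11 + 121/160·5/11 + 43/240·1 = 1/2 ✓
b·c²: (-121/480)·1/121 + 121/160·25/121 + 43/240·1 = 1/3 ✓
b·Ac: 121/160·10/99 + 43/240·65/129 = 1/6 ✓
b·c³: (-121/480)·1/1331 + 121/160·125/1331 + 43/240·1 = 1/4 ✓
b·(c∘Ac): 121/160·50/1089 + 43/240·65/129 = 1/8 ✓
b·Ac²: 121/160·10/1089 + 43/240·55/129 = 1/12 ✓
b·A²c: 43/240·10/43 = 1/24 ✓; 4 stages ⇒ order 4.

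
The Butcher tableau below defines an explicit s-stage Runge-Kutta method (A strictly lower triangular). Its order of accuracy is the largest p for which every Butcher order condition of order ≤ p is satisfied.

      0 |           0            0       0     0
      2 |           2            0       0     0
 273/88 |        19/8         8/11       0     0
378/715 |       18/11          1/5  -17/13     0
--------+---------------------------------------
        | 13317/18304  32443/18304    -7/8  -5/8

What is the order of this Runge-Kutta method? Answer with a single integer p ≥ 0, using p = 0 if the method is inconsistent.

b = (13317/18304, 32443/18304, -7/8, -5/8)
c = (0, 2, 273/88, 378/715)
Ac = (0, 0, 16/11, -1609/440)
Σ b_i: 13317/18304·1 + 32443/18304·1 + (-7/8)·1 + (-5/8)·1 = 1 ✓
b·c: 32443/18304·2 + (-7/8)·273/88 + (-5/8)·378/715 = 1/2 ✓
b·c²: 32443/18304·4 + (-7/8)·74529/7744 + (-5/8)·142884/511225 = -7166881/4759040 ≠ 1/3 ⇒ order 2.
b·Ac: (-7/8)·16/11 + (-5/8)·(-1609/440) = 713/704 ≠ 1/6

2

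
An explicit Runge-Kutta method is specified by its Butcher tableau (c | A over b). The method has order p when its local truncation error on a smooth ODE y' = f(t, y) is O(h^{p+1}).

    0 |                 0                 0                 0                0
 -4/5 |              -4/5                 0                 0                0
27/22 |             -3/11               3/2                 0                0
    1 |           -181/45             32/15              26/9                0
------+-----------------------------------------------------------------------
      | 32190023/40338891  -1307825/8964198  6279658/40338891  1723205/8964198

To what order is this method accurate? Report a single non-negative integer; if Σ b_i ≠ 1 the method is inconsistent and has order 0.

3

b = (32190023/40338891, -1307825/8964198, 6279658/40338891, 1723205/8964198)
c = (0, -4/5, 27/22, 1)
Ac = (0, 0, -6/5, 1517/825)
Σ b_i: 32190023/40338891·1 + (-1307825/8964198)·1 + 6279658/40338891·1 + 1723205/8964198·1 = 1 ✓
b·c: (-1307825/8964198)·(-4/5) + 6279658/40338891·27/22 + 1723205/8964198·1 = 1/2 ✓
b·c²: (-1307825/8964198)·16/25 + 6279658/40338891·729/484 + 1723205/8964198·1 = 1/3 ✓
b·Ac: 6279658/40338891·(-6/5) + 1723205/8964198·1517/825 = 1/6 ✓
b·c³: (-1307825/8964198)·(-64/125) + 6279658/40338891·19683/10648 + 1723205/8964198·1 = 16574593/29880660 ≠ 1/4 ⇒ order 3.
b·(c∘Ac): 6279658/40338891·(-81/55) + 1723205/8964198·1517/825 = 3340343/26892594 ≠ 1/8
b·Ac²: 6279658/40338891·24/25 + 1723205/8964198·518779/90750 = 410317877/328687260 ≠ 1/12
b·A²c: 1723205/8964198·(-52/15) = -8960666/13446297 ≠ 1/24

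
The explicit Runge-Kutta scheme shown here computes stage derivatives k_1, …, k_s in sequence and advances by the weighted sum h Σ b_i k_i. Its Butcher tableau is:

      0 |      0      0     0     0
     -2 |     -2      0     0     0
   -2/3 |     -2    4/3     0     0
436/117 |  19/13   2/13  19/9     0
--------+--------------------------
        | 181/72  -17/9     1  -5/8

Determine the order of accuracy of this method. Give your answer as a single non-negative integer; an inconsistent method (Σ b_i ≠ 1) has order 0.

b = (181/72, -17/9, 1, -5/8)
c = (0, -2, -2/3, 436/117)
Ac = (0, 0, -8/3, -602/351)
Σ b_i: 181/72·1 + (-17/9)·1 + 1·1 + (-5/8)·1 = 1 ✓
b·c: (-17/9)·(-2) + 1·(-2/3) + (-5/8)·436/117 = 61/78 ≠ 1/2 ⇒ order 1.

1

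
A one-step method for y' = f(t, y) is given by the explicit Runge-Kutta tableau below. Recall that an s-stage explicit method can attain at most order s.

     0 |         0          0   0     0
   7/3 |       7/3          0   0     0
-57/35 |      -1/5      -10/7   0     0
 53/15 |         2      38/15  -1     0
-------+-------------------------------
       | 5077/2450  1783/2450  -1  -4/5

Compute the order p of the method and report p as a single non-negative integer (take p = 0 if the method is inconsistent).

2

b = (5077/2450, 1783/2450, -1, -4/5)
c = (0, 7/3, -57/35, 53/15)
Ac = (0, 0, -10/3, 475/63)
Σ b_i: 5077/2450·1 + 1783/2450·1 + (-1)·1 + (-4/5)·1 = 1 ✓
b·c: 1783/2450·7/3 + (-1)·(-57/35) + (-4/5)·53/15 = 1/2 ✓
b·c²: 1783/2450·49/9 + (-1)·3249/1225 + (-4/5)·2809/225 = -318901/36750 ≠ 1/3 ⇒ order 2.
b·Ac: (-1)·(-10/3) + (-4/5)·475/63 = -170/63 ≠ 1/6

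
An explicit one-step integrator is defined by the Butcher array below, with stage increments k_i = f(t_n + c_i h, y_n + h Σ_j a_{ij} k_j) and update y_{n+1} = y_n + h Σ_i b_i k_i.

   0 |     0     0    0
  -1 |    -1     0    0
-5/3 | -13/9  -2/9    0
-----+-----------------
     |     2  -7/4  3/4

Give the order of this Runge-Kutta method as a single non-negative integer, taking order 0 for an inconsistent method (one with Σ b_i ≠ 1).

b = (2, -7/4, 3/4)
c = (0, -1, -5/3)
Ac = (0, 0, 2/9)
Σ b_i: 2·1 + (-7/4)·1 + 3/4·1 = 1 ✓
b·c: (-7/4)·(-1) + 3/4·(-5/3) = 1/2 ✓
b·c²: (-7/4)·1 + 3/4·25/9 = 1/3 ✓
b·Ac: 3/4·2/9 = 1/6 ✓; 3 stages ⇒ order 3.

3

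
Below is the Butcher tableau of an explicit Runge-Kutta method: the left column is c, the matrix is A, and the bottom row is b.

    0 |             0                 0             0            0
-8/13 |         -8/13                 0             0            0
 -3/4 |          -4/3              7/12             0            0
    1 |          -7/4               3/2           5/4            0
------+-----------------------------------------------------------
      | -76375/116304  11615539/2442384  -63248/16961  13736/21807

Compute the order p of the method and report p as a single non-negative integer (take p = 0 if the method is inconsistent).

3

b = (-76375/116304, 11615539/2442384, -63248/16961, 13736/21807)
c = (0, -8/13, -3/4, 1)
Ac = (0, 0, -14/39, -387/208)
Σ b_i: (-76375/116304)·1 + 11615539/2442384·1 + (-63248/16961)·1 + 13736/21807·1 = 1 ✓
b·c: 11615539/2442384·(-8/13) + (-63248/16961)·(-3/4) + 13736/21807·1 = 1/2 ✓
b·c²: 11615539/2442384·64/169 + (-63248/16961)·9/16 + 13736/21807·1 = 1/3 ✓
b·Ac: (-63248/16961)·(-14/39) + 13736/21807·(-387/208) = 1/6 ✓
b·c³: 11615539/2442384·(-512/2197) + (-63248/16961)·(-27/64) + 13736/21807·1 = 31831/29076 ≠ 1/4 ⇒ order 3.
b·(c∘Ac): (-63248/16961)·7/26 + 13736/21807·(-387/208) = -137079/62998 ≠ 1/8
b·Ac²: (-63248/16961)·112/507 + 13736/21807·13749/10816 = -17441/755976 ≠ 1/12
b·A²c: 13736/21807·(-35/78) = -240380/850473 ≠ 1/24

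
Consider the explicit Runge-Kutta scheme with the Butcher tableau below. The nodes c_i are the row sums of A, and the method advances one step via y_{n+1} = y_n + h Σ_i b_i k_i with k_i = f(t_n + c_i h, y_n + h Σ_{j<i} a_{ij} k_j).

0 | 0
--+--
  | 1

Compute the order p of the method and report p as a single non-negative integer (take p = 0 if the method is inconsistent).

b = (1)
c = (0)
Σ b_i: 1·1 = 1 ✓; 1 stage ⇒ order 1.

1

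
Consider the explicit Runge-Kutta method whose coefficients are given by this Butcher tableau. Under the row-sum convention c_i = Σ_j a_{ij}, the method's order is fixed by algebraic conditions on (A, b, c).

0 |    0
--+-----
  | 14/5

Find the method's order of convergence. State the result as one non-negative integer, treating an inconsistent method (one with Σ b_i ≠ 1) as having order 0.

0

b = (14/5)
c = (0)
Σ b_i: 14/5·1 = 14/5 ≠ 1 ⇒ order 0.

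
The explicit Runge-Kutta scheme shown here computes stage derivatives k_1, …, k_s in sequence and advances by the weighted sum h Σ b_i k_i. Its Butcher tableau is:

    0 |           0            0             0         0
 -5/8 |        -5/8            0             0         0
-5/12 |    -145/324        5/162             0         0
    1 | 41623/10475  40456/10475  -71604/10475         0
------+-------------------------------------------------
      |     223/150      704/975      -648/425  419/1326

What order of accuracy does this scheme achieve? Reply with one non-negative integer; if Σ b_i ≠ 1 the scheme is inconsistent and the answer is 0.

4

b = (223/150, 704/975, -648/425, 419/1326)
c = (0, -5/8, -5/12, 1)
Ac = (0, 0, -25/1296, 182/419)
Σ b_i: 223/150·1 + 704/975·1 + (-648/425)·1 + 419/1326·1 = 1 ✓
b·c: 704/975·(-5/8) + (-648/425)·(-5/12) + 419/1326·1 = 1/2 ✓
b·c²: 704/975·25/64 + (-648/425)·25/144 + 419/1326·1 = 1/3 ✓
b·Ac: (-648/425)·(-25/1296) + 419/1326·182/419 = 1/6 ✓
b·c³: 704/975·(-125/512) + (-648/425)·(-125/1728) + 419/1326·1 = 1/4 ✓
b·(c∘Ac): (-648/425)·125/15552 + 419/1326·182/419 = 1/8 ✓
b·Ac²: (-648/425)·125/10368 + 419/1326·1079/3352 = 1/12 ✓
b·A²c: 419/1326·221/1676 = 1/24 ✓; 4 stages ⇒ order 4.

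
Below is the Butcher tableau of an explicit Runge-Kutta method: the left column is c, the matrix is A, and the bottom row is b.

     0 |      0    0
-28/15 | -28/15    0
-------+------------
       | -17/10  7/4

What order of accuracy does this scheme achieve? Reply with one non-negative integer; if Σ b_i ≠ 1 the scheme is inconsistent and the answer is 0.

b = (-17/10, 7/4)
c = (0, -28/15)
Σ b_i: (-17/10)·1 + 7/4·1 = 1/20 ≠ 1 ⇒ order 0.

0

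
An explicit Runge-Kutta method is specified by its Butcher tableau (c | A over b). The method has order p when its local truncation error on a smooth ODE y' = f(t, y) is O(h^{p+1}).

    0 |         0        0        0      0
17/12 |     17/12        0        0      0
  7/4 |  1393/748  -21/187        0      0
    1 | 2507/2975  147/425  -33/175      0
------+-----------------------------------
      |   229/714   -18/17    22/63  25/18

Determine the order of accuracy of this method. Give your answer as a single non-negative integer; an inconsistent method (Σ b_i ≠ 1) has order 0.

b = (229/714, -18/17, 22/63, 25/18)
c = (0, 17/12, 7/4, 1)
Ac = (0, 0, -7/44, 4/25)
Σ b_i: 229/714·1 + (-18/17)·1 + 22/63·1 + 25/18·1 = 1 ✓
b·c: (-18/17)·17/12 + 22/63·7/4 + 25/18·1 = 1/2 ✓
b·c²: (-18/17)·289/144 + 22/63·49/16 + 25/18·1 = 1/3 ✓
b·Ac: 22/63·(-7/44) + 25/18·4/25 = 1/6 ✓
b·c³: (-18/17)·4913/1728 + 22/63·343/64 + 25/18·1 = 1/4 ✓
b·(c∘Ac): 22/63·(-49/176) + 25/18·4/25 = 1/8 ✓
b·Ac²: 22/63·(-119/528) + 25/18·7/60 = 1/12 ✓
b·A²c: 25/18·3/100 = 1/24 ✓; 4 stages ⇒ order 4.

4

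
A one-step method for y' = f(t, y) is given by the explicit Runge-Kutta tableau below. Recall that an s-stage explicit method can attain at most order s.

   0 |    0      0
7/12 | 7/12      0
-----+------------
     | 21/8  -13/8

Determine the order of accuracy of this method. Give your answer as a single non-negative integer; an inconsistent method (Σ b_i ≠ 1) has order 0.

b = (21/8, -13/8)
c = (0, 7/12)
Σ b_i: 21/8·1 + (-13/8)·1 = 1 ✓
b·c: (-13/8)·7/12 = -91/96 ≠ 1/2 ⇒ order 1.

1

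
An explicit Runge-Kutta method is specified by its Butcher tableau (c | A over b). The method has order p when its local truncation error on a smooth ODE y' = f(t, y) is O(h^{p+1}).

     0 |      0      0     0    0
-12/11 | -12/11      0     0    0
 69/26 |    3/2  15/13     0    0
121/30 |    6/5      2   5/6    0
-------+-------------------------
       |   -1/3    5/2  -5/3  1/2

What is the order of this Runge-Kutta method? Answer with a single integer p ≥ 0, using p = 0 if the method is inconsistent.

1

b = (-1/3, 5/2, -5/3, 1/2)
c = (0, -12/11, 69/26, 121/30)
Ac = (0, 0, -180/143, 17/572)
Σ b_i: (-1/3)·1 + 5/2·1 + (-5/3)·1 + 1/2·1 = 1 ✓
b·c: 5/2·(-12/11) + (-5/3)·69/26 + 1/2·121/30 = -44047/8580 ≠ 1/2 ⇒ order 1.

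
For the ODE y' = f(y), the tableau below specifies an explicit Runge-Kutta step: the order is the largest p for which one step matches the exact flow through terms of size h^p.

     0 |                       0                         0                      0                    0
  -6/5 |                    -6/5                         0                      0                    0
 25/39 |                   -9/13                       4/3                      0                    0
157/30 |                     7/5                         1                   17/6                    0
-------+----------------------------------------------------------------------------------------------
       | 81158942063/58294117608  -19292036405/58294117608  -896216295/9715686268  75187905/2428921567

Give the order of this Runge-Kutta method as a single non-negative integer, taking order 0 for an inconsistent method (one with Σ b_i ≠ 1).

b = (81158942063/58294117608, -19292036405/58294117608, -896216295/9715686268, 75187905/2428921567)
c = (0, -6/5, 25/39, 157/30)
Ac = (0, 0, -8/5, 721/1170)
Σ b_i: 81158942063/58294117608·1 + (-19292036405/58294117608)·1 + (-896216295/9715686268)·1 + 75187905/2428921567·1 = 1 ✓
b·c: (-19292036405/58294117608)·(-6/5) + (-896216295/9715686268)·25/39 + 75187905/2428921567·157/30 = 1/2 ✓
b·c²: (-19292036405/58294117608)·36/25 + (-896216295/9715686268)·625/1521 + 75187905/2428921567·24649/900 = 1/3 ✓
b·Ac: (-896216295/9715686268)·(-8/5) + 75187905/2428921567·721/1170 = 1/6 ✓
b·c³: (-19292036405/58294117608)·(-216/125) + (-896216295/9715686268)·15625/59319 + 75187905/2428921567·3869893/27000 = 283295479973837/56836764667800 ≠ 1/4 ⇒ order 3.
b·(c∘Ac): (-896216295/9715686268)·(-40/39) + 75187905/2428921567·113197/35100 = 85010215063/437205882060 ≠ 1/8
b·Ac²: (-896216295/9715686268)·48/25 + 75187905/2428921567·594161/228150 = -274219067053/2841838233390 ≠ 1/12
b·A²c: 75187905/2428921567·(-68/15) = -340851836/2428921567 ≠ 1/24

3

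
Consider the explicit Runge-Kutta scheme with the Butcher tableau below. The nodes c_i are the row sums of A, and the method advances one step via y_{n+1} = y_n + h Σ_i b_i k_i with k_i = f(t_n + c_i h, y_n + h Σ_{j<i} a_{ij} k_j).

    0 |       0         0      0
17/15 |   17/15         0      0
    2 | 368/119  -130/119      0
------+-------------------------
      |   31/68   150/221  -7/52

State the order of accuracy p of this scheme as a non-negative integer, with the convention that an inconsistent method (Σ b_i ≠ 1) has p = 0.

b = (31/68, 150/221, -7/52)
c = (0, 17/15, 2)
Ac = (0, 0, -26/21)
Σ b_i: 31/68·1 + 150/221·1 + (-7/52)·1 = 1 ✓
b·c: 150/221·17/15 + (-7/52)·2 = 1/2 ✓
b·c²: 150/221·289/225 + (-7/52)·4 = 1/3 ✓
b·Ac: (-7/52)·(-26/21) = 1/6 ✓; 3 stages ⇒ order 3.

3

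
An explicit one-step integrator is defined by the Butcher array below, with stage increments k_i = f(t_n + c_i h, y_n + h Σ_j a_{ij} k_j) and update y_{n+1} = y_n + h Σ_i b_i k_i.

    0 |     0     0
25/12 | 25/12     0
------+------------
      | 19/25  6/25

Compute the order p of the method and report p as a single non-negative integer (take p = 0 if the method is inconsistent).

b = (19/25, 6/25)
c = (0, 25/12)
Σ b_i: 19/25·1 + 6/25·1 = 1 ✓
b·c: 6/25·25/12 = 1/2 ✓; 2 stages ⇒ order 2.

2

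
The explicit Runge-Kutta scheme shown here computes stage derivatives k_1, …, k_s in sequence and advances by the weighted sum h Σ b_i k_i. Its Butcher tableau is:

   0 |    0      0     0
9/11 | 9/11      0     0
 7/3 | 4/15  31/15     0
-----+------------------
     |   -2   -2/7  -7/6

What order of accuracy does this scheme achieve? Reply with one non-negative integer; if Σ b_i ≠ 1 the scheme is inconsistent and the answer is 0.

b = (-2, -2/7, -7/6)
c = (0, 9/11, 7/3)
Ac = (0, 0, 93/55)
Σ b_i: (-2)·1 + (-2/7)·1 + (-7/6)·1 = -145/42 ≠ 1 ⇒ order 0.

0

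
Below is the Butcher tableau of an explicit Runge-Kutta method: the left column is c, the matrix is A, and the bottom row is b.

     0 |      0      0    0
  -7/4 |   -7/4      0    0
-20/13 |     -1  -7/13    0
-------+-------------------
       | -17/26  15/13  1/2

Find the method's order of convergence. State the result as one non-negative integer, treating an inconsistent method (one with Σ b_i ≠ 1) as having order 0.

b = (-17/26, 15/13, 1/2)
c = (0, -7/4, -20/13)
Ac = (0, 0, 49/52)
Σ b_i: (-17/26)·1 + 15/13·1 + 1/2·1 = 1 ✓
b·c: 15/13·(-7/4) + 1/2·(-20/13) = -145/52 ≠ 1/2 ⇒ order 1.

1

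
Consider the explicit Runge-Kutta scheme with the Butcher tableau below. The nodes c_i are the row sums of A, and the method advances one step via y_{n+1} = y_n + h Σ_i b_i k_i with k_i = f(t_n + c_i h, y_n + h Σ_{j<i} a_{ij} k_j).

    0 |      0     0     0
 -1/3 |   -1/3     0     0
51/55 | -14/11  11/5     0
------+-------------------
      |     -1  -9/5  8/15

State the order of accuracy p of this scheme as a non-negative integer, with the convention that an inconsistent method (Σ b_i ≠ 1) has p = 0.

0

b = (-1, -9/5, 8/15)
c = (0, -1/3, 51/55)
Ac = (0, 0, -11/15)
Σ b_i: (-1)·1 + (-9/5)·1 + 8/15·1 = -34/15 ≠ 1 ⇒ order 0.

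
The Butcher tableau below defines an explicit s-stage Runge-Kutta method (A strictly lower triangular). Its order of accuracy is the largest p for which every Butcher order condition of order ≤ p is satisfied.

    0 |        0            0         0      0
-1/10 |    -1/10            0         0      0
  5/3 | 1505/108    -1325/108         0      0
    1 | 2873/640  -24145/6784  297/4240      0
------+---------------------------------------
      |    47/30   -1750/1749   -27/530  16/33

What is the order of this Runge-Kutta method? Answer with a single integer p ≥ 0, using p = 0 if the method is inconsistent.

4

b = (47/30, -1750/1749, -27/530, 16/33)
c = (0, -1/10, 5/3, 1)
Ac = (0, 0, 265/216, 121/256)
Σ b_i: 47/30·1 + (-1750/1749)·1 + (-27/530)·1 + 16/33·1 = 1 ✓
b·c: (-1750/1749)·(-1/10) + (-27/530)·5/3 + 16/33·1 = 1/2 ✓
b·c²: (-1750/1749)·1/100 + (-27/530)·25/9 + 16/33·1 = 1/3 ✓
b·Ac: (-27/530)·265/216 + 16/33·121/256 = 1/6 ✓
b·c³: (-1750/1749)·(-1/1000) + (-27/530)·125/27 + 16/33·1 = 1/4 ✓
b·(c∘Ac): (-27/530)·1325/648 + 16/33·121/256 = 1/8 ✓
b·Ac²: (-27/530)·(-53/432) + 16/33·407/2560 = 1/12 ✓
b·A²c: 16/33·11/128 = 1/24 ✓; 4 stages ⇒ order 4.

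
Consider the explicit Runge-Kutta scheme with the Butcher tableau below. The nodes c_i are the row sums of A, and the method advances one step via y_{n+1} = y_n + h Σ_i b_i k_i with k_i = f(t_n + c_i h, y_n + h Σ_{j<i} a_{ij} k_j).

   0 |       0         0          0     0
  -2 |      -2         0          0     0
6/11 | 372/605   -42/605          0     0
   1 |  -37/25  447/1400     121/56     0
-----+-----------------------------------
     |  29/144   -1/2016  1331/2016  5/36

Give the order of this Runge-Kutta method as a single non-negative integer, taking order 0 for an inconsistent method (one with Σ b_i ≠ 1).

b = (29/144, -1/2016, 1331/2016, 5/36)
c = (0, -2, 6/11, 1)
Ac = (0, 0, 84/605, 27/50)
Σ b_i: 29/144·1 + (-1/2016)·1 + 1331/2016·1 + 5/36·1 = 1 ✓
b·c: (-1/2016)·(-2) + 1331/2016·6/11 + 5/36·1 = 1/2 ✓
b·c²: (-1/2016)·4 + 1331/2016·36/121 + 5/36·1 = 1/3 ✓
b·Ac: 1331/2016·84/605 + 5/36·27/50 = 1/6 ✓
b·c³: (-1/2016)·(-8) + 1331/2016·216/1331 + 5/36·1 = 1/4 ✓
b·(c∘Ac): 1331/2016·504/6655 + 5/36·27/50 = 1/8 ✓
b·Ac²: 1331/2016·(-168/605) + 5/36·48/25 = 1/12 ✓
b·A²c: 5/36·3/10 = 1/24 ✓; 4 stages ⇒ order 4.

4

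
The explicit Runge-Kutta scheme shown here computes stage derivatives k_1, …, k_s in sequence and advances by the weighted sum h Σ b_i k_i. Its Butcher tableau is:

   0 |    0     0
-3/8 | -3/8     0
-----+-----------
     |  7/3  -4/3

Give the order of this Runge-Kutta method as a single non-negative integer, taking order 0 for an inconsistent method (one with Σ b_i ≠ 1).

2

b = (7/3, -4/3)
c = (0, -3/8)
Σ b_i: 7/3·1 + (-4/3)·1 = 1 ✓
b·c: (-4/3)·(-3/8) = 1/2 ✓; 2 stages ⇒ order 2.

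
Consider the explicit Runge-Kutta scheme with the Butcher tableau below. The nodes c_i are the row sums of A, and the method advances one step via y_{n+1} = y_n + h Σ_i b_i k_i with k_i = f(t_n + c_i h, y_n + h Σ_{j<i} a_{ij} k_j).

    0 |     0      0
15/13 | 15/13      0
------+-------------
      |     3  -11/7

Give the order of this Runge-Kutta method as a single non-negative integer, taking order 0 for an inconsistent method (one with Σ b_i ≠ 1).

0

b = (3, -11/7)
c = (0, 15/13)
Σ b_i: 3·1 + (-11/7)·1 = 10/7 ≠ 1 ⇒ order 0.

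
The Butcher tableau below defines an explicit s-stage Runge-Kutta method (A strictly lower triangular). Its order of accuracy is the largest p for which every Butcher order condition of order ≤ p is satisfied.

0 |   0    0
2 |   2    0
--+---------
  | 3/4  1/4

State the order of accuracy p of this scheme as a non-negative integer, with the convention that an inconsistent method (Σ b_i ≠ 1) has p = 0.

b = (3/4, 1/4)
c = (0, 2)
Σ b_i: 3/4·1 + 1/4·1 = 1 ✓
b·c: 1/4·2 = 1/2 ✓; 2 stages ⇒ order 2.

2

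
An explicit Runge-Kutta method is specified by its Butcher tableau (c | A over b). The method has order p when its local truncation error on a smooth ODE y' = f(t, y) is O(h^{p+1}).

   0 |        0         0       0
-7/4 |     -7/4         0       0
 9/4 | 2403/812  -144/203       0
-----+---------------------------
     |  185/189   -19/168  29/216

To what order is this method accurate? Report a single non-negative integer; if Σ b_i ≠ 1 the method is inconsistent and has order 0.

b = (185/189, -19/168, 29/216)
c = (0, -7/4, 9/4)
Ac = (0, 0, 36/29)
Σ b_i: 185/189·1 + (-19/168)·1 + 29/216·1 = 1 ✓
b·c: (-19/168)·(-7/4) + 29/216·9/4 = 1/2 ✓
b·c²: (-19/168)·49/16 + 29/216·81/16 = 1/3 ✓
b·Ac: 29/216·36/29 = 1/6 ✓; 3 stages ⇒ order 3.

3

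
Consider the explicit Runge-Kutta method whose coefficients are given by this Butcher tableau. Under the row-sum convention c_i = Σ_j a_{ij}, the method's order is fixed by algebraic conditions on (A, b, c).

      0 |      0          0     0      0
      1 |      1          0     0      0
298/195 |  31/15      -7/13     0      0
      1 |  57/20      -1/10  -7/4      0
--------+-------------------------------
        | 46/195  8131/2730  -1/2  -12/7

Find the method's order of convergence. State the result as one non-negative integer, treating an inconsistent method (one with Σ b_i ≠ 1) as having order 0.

2

b = (46/195, 8131/2730, -1/2, -12/7)
c = (0, 1, 298/195, 1)
Ac = (0, 0, -7/13, -541/195)
Σ b_i: 46/195·1 + 8131/2730·1 + (-1/2)·1 + (-12/7)·1 = 1 ✓
b·c: 8131/2730·1 + (-1/2)·298/195 + (-12/7)·1 = 1/2 ✓
b·c²: 8131/2730·1 + (-1/2)·88804/38025 + (-12/7)·1 = 7331/76050 ≠ 1/3 ⇒ order 2.
b·Ac: (-1/2)·(-7/13) + (-12/7)·(-541/195) = 4573/910 ≠ 1/6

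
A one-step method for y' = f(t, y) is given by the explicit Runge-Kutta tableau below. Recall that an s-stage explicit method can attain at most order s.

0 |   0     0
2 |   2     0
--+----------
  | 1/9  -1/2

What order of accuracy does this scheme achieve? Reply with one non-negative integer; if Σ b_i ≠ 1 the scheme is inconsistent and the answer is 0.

b = (1/9, -1/2)
c = (0, 2)
Σ b_i: 1/9·1 + (-1/2)·1 = -7/18 ≠ 1 ⇒ order 0.

0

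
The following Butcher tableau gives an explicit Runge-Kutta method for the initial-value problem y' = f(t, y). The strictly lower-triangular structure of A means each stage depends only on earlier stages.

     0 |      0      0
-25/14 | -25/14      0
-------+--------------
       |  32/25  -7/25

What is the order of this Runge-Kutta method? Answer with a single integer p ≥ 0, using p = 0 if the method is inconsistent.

2

b = (32/25, -7/25)
c = (0, -25/14)
Σ b_i: 32/25·1 + (-7/25)·1 = 1 ✓
b·c: (-7/25)·(-25/14) = 1/2 ✓; 2 stages ⇒ order 2.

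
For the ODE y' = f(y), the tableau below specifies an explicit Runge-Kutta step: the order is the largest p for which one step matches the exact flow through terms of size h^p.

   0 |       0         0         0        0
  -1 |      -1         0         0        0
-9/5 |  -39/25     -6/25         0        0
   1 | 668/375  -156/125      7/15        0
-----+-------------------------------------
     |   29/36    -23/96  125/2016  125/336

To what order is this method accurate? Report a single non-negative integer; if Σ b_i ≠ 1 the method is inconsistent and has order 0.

b = (29/36, -23/96, 125/2016, 125/336)
c = (0, -1, -9/5, 1)
Ac = (0, 0, 6/25, 51/125)
Σ b_i: 29/36·1 + (-23/96)·1 + 125/2016·1 + 125/336·1 = 1 ✓
b·c: (-23/96)·(-1) + 125/2016·(-9/5) + 125/336·1 = 1/2 ✓
b·c²: (-23/96)·1 + 125/2016·81/25 + 125/336·1 = 1/3 ✓
b·Ac: 125/2016·6/25 + 125/336·51/125 = 1/6 ✓
b·c³: (-23/96)·(-1) + 125/2016·(-729/125) + 125/336·1 = 1/4 ✓
b·(c∘Ac): 125/2016·(-54/125) + 125/336·51/125 = 1/8 ✓
b·Ac²: 125/2016·(-6/25) + 125/336·33/125 = 1/12 ✓
b·A²c: 125/336·14/125 = 1/24 ✓; 4 stages ⇒ order 4.

4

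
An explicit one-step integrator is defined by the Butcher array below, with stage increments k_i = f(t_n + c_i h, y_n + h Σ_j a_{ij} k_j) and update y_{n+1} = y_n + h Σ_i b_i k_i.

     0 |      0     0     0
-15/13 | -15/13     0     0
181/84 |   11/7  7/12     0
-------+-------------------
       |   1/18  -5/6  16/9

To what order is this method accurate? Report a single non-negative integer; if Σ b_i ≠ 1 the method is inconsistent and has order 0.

1

b = (1/18, -5/6, 16/9)
c = (0, -15/13, 181/84)
Ac = (0, 0, -35/52)
Σ b_i: 1/18·1 + (-5/6)·1 + 16/9·1 = 1 ✓
b·c: (-5/6)·(-15/13) + 16/9·181/84 = 23549/4914 ≠ 1/2 ⇒ order 1.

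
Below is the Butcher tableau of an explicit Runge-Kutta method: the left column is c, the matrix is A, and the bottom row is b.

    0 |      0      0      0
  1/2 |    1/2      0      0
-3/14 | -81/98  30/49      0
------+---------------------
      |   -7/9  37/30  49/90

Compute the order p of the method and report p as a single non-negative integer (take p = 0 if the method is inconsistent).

3

b = (-7/9, 37/30, 49/90)
c = (0, 1/2, -3/14)
Ac = (0, 0, 15/49)
Σ b_i: (-7/9)·1 + 37/30·1 + 49/90·1 = 1 ✓
b·c: 37/30·1/2 + 49/90·(-3/14) = 1/2 ✓
b·c²: 37/30·1/4 + 49/90·9/196 = 1/3 ✓
b·Ac: 49/90·15/49 = 1/6 ✓; 3 stages ⇒ order 3.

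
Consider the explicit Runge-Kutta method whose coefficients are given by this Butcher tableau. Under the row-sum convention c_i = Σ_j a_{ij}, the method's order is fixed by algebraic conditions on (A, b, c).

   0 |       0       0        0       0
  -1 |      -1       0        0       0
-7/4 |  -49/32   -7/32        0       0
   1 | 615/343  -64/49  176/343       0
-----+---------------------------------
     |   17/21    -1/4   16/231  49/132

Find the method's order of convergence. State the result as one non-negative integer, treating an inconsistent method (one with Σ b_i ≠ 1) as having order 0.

b = (17/21, -1/4, 16/231, 49/132)
c = (0, -1, -7/4, 1)
Ac = (0, 0, 7/32, 20/49)
Σ b_i: 17/21·1 + (-1/4)·1 + 16/231·1 + 49/132·1 = 1 ✓
b·c: (-1/4)·(-1) + 16/231·(-7/4) + 49/132·1 = 1/2 ✓
b·c²: (-1/4)·1 + 16/231·49/16 + 49/132·1 = 1/3 ✓
b·Ac: 16/231·7/32 + 49/132·20/49 = 1/6 ✓
b·c³: (-1/4)·(-1) + 16/231·(-343/64) + 49/132·1 = 1/4 ✓
b·(c∘Ac): 16/231·(-49/128) + 49/132·20/49 = 1/8 ✓
b·Ac²: 16/231·(-7/32) + 49/132·13/49 = 1/12 ✓
b·A²c: 49/132·11/98 = 1/24 ✓; 4 stages ⇒ order 4.

4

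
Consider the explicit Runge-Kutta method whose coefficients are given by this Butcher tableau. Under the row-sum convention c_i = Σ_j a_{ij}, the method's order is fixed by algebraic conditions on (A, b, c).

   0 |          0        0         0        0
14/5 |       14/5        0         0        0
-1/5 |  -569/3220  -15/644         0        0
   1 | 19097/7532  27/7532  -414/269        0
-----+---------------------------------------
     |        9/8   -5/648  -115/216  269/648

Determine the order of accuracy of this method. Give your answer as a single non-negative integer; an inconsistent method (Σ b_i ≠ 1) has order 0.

4

b = (9/8, -5/648, -115/216, 269/648)
c = (0, 14/5, -1/5, 1)
Ac = (0, 0, -3/46, 171/538)
Σ b_i: 9/8·1 + (-5/648)·1 + (-115/216)·1 + 269/648·1 = 1 ✓
b·c: (-5/648)·14/5 + (-115/216)·(-1/5) + 269/648·1 = 1/2 ✓
b·c²: (-5/648)·196/25 + (-115/216)·1/25 + 269/648·1 = 1/3 ✓
b·Ac: (-115/216)·(-3/46) + 269/648·171/538 = 1/6 ✓
b·c³: (-5/648)·2744/125 + (-115/216)·(-1/125) + 269/648·1 = 1/4 ✓
b·(c∘Ac): (-115/216)·3/230 + 269/648·171/538 = 1/8 ✓
b·Ac²: (-115/216)·(-21/115) + 269/648·(-9/269) = 1/12 ✓
b·A²c: 269/648·27/269 = 1/24 ✓; 4 stages ⇒ order 4.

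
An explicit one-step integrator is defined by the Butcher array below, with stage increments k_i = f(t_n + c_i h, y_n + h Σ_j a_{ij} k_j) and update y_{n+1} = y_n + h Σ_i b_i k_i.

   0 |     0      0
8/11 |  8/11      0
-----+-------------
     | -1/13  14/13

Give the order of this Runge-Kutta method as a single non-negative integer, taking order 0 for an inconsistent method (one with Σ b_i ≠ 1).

b = (-1/13, 14/13)
c = (0, 8/11)
Σ b_i: (-1/13)·1 + 14/13·1 = 1 ✓
b·c: 14/13·8/11 = 112/143 ≠ 1/2 ⇒ order 1.

1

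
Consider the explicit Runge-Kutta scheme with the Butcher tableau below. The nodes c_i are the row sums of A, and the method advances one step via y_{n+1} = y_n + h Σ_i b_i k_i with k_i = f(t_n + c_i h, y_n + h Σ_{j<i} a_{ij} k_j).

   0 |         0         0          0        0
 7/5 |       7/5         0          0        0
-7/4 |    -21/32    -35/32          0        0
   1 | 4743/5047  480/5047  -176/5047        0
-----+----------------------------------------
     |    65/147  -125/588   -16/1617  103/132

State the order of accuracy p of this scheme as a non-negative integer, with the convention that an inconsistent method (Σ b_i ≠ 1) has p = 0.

4

b = (65/147, -125/588, -16/1617, 103/132)
c = (0, 7/5, -7/4, 1)
Ac = (0, 0, -49/32, 20/103)
Σ b_i: 65/147·1 + (-125/588)·1 + (-16/1617)·1 + 103/132·1 = 1 ✓
b·c: (-125/588)·7/5 + (-16/1617)·(-7/4) + 103/132·1 = 1/2 ✓
b·c²: (-125/588)·49/25 + (-16/1617)·49/16 + 103/132·1 = 1/3 ✓
b·Ac: (-16/1617)·(-49/32) + 103/132·20/103 = 1/6 ✓
b·c³: (-125/588)·343/125 + (-16/1617)·(-343/64) + 103/132·1 = 1/4 ✓
b·(c∘Ac): (-16/1617)·343/128 + 103/132·20/103 = 1/8 ✓
b·Ac²: (-16/1617)·(-343/160) + 103/132·41/515 = 1/12 ✓
b·A²c: 103/132·11/206 = 1/24 ✓; 4 stages ⇒ order 4.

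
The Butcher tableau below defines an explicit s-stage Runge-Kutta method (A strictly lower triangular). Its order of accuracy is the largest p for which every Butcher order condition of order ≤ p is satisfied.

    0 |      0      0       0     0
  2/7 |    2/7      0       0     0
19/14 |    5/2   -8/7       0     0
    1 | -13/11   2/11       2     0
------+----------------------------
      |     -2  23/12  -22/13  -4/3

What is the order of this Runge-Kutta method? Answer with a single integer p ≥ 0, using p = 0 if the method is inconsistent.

b = (-2, 23/12, -22/13, -4/3)
c = (0, 2/7, 19/14, 1)
Ac = (0, 0, -16/49, 213/77)
Σ b_i: (-2)·1 + 23/12·1 + (-22/13)·1 + (-4/3)·1 = -485/156 ≠ 1 ⇒ order 0.

0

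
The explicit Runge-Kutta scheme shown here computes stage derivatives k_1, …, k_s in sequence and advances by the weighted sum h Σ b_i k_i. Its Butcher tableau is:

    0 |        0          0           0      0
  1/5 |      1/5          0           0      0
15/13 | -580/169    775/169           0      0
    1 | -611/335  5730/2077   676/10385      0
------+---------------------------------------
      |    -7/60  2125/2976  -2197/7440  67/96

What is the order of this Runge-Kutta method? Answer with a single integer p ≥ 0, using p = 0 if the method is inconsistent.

b = (-7/60, 2125/2976, -2197/7440, 67/96)
c = (0, 1/5, 15/13, 1)
Ac = (0, 0, 155/169, 42/67)
Σ b_i: (-7/60)·1 + 2125/2976·1 + (-2197/7440)·1 + 67/96·1 = 1 ✓
b·c: 2125/2976·1/5 + (-2197/7440)·15/13 + 67/96·1 = 1/2 ✓
b·c²: 2125/2976·1/25 + (-2197/7440)·225/169 + 67/96·1 = 1/3 ✓
b·Ac: (-2197/7440)·155/169 + 67/96·42/67 = 1/6 ✓
b·c³: 2125/2976·1/125 + (-2197/7440)·3375/2197 + 67/96·1 = 1/4 ✓
b·(c∘Ac): (-2197/7440)·2325/2197 + 67/96·42/67 = 1/8 ✓
b·Ac²: (-2197/7440)·31/169 + 67/96·66/335 = 1/12 ✓
b·A²c: 67/96·4/67 = 1/24 ✓; 4 stages ⇒ order 4.

4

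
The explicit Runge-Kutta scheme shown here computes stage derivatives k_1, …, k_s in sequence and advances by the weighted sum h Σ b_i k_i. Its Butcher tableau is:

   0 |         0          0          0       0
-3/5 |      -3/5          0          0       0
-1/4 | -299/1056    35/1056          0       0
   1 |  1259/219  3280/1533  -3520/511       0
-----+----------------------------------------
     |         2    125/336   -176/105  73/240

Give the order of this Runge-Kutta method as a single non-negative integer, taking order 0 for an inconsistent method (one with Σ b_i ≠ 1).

b = (2, 125/336, -176/105, 73/240)
c = (0, -3/5, -1/4, 1)
Ac = (0, 0, -7/352, 32/73)
Σ b_i: 2·1 + 125/336·1 + (-176/105)·1 + 73/240·1 = 1 ✓
b·c: 125/336·(-3/5) + (-176/105)·(-1/4) + 73/240·1 = 1/2 ✓
b·c²: 125/336·9/25 + (-176/105)·1/16 + 73/240·1 = 1/3 ✓
b·Ac: (-176/105)·(-7/352) + 73/240·32/73 = 1/6 ✓
b·c³: 125/336·(-27/125) + (-176/105)·(-1/64) + 73/240·1 = 1/4 ✓
b·(c∘Ac): (-176/105)·7/1408 + 73/240·32/73 = 1/8 ✓
b·Ac²: (-176/105)·21/1760 + 73/240·124/365 = 1/12 ✓
b·A²c: 73/240·10/73 = 1/24 ✓; 4 stages ⇒ order 4.

4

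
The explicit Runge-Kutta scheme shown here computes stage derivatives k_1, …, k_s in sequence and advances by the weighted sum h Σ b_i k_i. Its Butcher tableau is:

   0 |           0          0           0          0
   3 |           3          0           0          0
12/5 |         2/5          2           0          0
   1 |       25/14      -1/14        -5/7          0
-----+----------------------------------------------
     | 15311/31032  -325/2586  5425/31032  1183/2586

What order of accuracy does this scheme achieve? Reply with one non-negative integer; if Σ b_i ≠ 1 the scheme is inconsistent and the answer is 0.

3

b = (15311/31032, -325/2586, 5425/31032, 1183/2586)
c = (0, 3, 12/5, 1)
Ac = (0, 0, 6, -27/14)
Σ b_i: 15311/31032·1 + (-325/2586)·1 + 5425/31032·1 + 1183/2586·1 = 1 ✓
b·c: (-325/2586)·3 + 5425/31032·12/5 + 1183/2586·1 = 1/2 ✓
b·c²: (-325/2586)·9 + 5425/31032·144/25 + 1183/2586·1 = 1/3 ✓
b·Ac: 5425/31032·6 + 1183/2586·(-27/14) = 1/6 ✓
b·c³: (-325/2586)·27 + 5425/31032·1728/125 + 1183/2586·1 = -3356/6465 ≠ 1/4 ⇒ order 3.
b·(c∘Ac): 5425/31032·72/5 + 1183/2586·(-27/14) = 2819/1724 ≠ 1/8
b·Ac²: 5425/31032·18 + 1183/2586·(-333/70) = 4183/4310 ≠ 1/12
b·A²c: 1183/2586·(-30/7) = -845/431 ≠ 1/24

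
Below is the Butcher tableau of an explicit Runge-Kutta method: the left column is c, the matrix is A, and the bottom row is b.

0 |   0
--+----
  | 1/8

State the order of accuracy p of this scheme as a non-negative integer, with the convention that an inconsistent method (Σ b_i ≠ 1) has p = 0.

b = (1/8)
c = (0)
Σ b_i: 1/8·1 = 1/8 ≠ 1 ⇒ order 0.

0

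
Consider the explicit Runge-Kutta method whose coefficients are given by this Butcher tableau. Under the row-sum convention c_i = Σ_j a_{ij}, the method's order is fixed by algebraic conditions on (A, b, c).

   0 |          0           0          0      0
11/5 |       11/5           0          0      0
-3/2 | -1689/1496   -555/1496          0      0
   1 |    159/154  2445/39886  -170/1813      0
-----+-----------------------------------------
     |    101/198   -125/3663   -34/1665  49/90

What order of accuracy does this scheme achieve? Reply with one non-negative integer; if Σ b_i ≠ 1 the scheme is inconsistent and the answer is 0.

b = (101/198, -125/3663, -34/1665, 49/90)
c = (0, 11/5, -3/2, 1)
Ac = (0, 0, -111/136, 27/98)
Σ b_i: 101/198·1 + (-125/3663)·1 + (-34/1665)·1 + 49/90·1 = 1 ✓
b·c: (-125/3663)·11/5 + (-34/1665)·(-3/2) + 49/90·1 = 1/2 ✓
b·c²: (-125/3663)·121/25 + (-34/1665)·9/4 + 49/90·1 = 1/3 ✓
b·Ac: (-34/1665)·(-111/136) + 49/90·27/98 = 1/6 ✓
b·c³: (-125/3663)·1331/125 + (-34/1665)·(-27/8) + 49/90·1 = 1/4 ✓
b·(c∘Ac): (-34/1665)·333/272 + 49/90·27/98 = 1/8 ✓
b·Ac²: (-34/1665)·(-1221/680) + 49/90·3/35 = 1/12 ✓
b·A²c: 49/90·15/196 = 1/24 ✓; 4 stages ⇒ order 4.

4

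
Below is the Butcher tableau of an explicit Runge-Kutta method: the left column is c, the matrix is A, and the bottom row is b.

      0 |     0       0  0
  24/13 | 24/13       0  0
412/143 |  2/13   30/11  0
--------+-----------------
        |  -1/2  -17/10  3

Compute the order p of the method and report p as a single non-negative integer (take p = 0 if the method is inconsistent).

0

b = (-1/2, -17/10, 3)
c = (0, 24/13, 412/143)
Ac = (0, 0, 720/143)
Σ b_i: (-1/2)·1 + (-17/10)·1 + 3·1 = 4/5 ≠ 1 ⇒ order 0.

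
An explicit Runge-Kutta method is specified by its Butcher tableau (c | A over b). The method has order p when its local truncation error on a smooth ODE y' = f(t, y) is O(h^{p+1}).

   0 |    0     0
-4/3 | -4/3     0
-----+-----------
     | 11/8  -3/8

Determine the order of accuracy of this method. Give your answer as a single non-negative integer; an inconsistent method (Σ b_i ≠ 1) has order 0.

2

b = (11/8, -3/8)
c = (0, -4/3)
Σ b_i: 11/8·1 + (-3/8)·1 = 1 ✓
b·c: (-3/8)·(-4/3) = 1/2 ✓; 2 stages ⇒ order 2.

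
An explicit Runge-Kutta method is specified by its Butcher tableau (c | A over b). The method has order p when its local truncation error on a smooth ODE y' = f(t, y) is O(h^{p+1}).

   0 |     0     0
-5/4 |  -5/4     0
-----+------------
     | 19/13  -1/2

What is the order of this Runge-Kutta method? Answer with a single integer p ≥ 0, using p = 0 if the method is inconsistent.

0

b = (19/13, -1/2)
c = (0, -5/4)
Σ b_i: 19/13·1 + (-1/2)·1 = 25/26 ≠ 1 ⇒ order 0.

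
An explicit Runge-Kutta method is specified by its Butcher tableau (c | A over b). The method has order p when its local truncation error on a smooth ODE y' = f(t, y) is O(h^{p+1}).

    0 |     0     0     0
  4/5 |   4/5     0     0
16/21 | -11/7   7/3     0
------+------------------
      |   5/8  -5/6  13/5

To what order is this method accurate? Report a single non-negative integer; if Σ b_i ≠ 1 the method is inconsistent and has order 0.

b = (5/8, -5/6, 13/5)
c = (0, 4/5, 16/21)
Ac = (0, 0, 28/15)
Σ b_i: 5/8·1 + (-5/6)·1 + 13/5·1 = 287/120 ≠ 1 ⇒ order 0.

0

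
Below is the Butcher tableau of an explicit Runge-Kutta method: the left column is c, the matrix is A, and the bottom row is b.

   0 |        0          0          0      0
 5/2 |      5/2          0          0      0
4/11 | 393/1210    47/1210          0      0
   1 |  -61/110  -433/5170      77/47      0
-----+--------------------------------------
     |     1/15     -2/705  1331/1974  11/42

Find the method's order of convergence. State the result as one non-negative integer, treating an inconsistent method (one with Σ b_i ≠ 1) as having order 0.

4

b = (1/15, -2/705, 1331/1974, 11/42)
c = (0, 5/2, 4/11, 1)
Ac = (0, 0, 47/484, 17/44)
Σ b_i: 1/15·1 + (-2/705)·1 + 1331/1974·1 + 11/42·1 = 1 ✓
b·c: (-2/705)·5/2 + 1331/1974·4/11 + 11/42·1 = 1/2 ✓
b·c²: (-2/705)·25/4 + 1331/1974·16/121 + 11/42·1 = 1/3 ✓
b·Ac: 1331/1974·47/484 + 11/42·17/44 = 1/6 ✓
b·c³: (-2/705)·125/8 + 1331/1974·64/1331 + 11/42·1 = 1/4 ✓
b·(c∘Ac): 1331/1974·47/1331 + 11/42·17/44 = 1/8 ✓
b·Ac²: 1331/1974·235/968 + 11/42·(-27/88) = 1/12 ✓
b·A²c: 11/42·7/44 = 1/24 ✓; 4 stages ⇒ order 4.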